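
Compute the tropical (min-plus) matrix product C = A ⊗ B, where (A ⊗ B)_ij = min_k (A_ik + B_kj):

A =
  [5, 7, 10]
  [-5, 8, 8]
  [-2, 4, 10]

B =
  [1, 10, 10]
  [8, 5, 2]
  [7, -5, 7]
A ⊗ B =
  [6, 5, 9]
  [-4, 3, 5]
  [-1, 5, 6]

Apply the min-plus product entry-by-entry:
  C[0][0] = min over k of (A[0][0] + B[0][0] = 5 + 1 = 6, A[0][1] + B[1][0] = 7 + 8 = 15, A[0][2] + B[2][0] = 10 + 7 = 17) = 6 (attained at k = 0)
  C[0][1] = min over k of (A[0][0] + B[0][1] = 5 + 10 = 15, A[0][1] + B[1][1] = 7 + 5 = 12, A[0][2] + B[2][1] = 10 + -5 = 5) = 5 (attained at k = 2)
  C[0][2] = min over k of (A[0][0] + B[0][2] = 5 + 10 = 15, A[0][1] + B[1][2] = 7 + 2 = 9, A[0][2] + B[2][2] = 10 + 7 = 17) = 9 (attained at k = 1)
  C[1][0] = min over k of (A[1][0] + B[0][0] = -5 + 1 = -4, A[1][1] + B[1][0] = 8 + 8 = 16, A[1][2] + B[2][0] = 8 + 7 = 15) = -4 (attained at k = 0)
  C[1][1] = min over k of (A[1][0] + B[0][1] = -5 + 10 = 5, A[1][1] + B[1][1] = 8 + 5 = 13, A[1][2] + B[2][1] = 8 + -5 = 3) = 3 (attained at k = 2)
  C[1][2] = min over k of (A[1][0] + B[0][2] = -5 + 10 = 5, A[1][1] + B[1][2] = 8 + 2 = 10, A[1][2] + B[2][2] = 8 + 7 = 15) = 5 (attained at k = 0)
  C[2][0] = min over k of (A[2][0] + B[0][0] = -2 + 1 = -1, A[2][1] + B[1][0] = 4 + 8 = 12, A[2][2] + B[2][0] = 10 + 7 = 17) = -1 (attained at k = 0)
  C[2][1] = min over k of (A[2][0] + B[0][1] = -2 + 10 = 8, A[2][1] + B[1][1] = 4 + 5 = 9, A[2][2] + B[2][1] = 10 + -5 = 5) = 5 (attained at k = 2)
  C[2][2] = min over k of (A[2][0] + B[0][2] = -2 + 10 = 8, A[2][1] + B[1][2] = 4 + 2 = 6, A[2][2] + B[2][2] = 10 + 7 = 17) = 6 (attained at k = 1)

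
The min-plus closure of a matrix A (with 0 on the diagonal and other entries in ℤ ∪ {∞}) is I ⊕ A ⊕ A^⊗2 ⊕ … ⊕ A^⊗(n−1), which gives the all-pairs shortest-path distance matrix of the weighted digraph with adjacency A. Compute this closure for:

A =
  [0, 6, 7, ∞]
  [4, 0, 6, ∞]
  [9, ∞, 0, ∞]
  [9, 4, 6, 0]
Closure =
  [0, 6, 7, ∞]
  [4, 0, 6, ∞]
  [9, 15, 0, ∞]
  [8, 4, 6, 0]

This is the Floyd-Warshall all-pairs shortest-path computation. For each intermediate vertex k = 0, 1, …, 3, update dist[i][j] ← min(dist[i][j], dist[i][k] + dist[k][j]). The final matrix gives, for each (i, j), the minimum total weight of any directed path from i to j (possibly empty when i = j).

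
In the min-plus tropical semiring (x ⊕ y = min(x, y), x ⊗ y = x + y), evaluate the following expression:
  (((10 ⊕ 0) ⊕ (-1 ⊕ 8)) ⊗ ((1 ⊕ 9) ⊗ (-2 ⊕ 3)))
(((10 ⊕ 0) ⊕ (-1 ⊕ 8)) ⊗ ((1 ⊕ 9) ⊗ (-2 ⊕ 3))) = -2

Expand innermost to outermost. Recall ⊕ takes the minimum of its arguments and ⊗ takes their sum. Working out the expression (((10 ⊕ 0) ⊕ (-1 ⊕ 8)) ⊗ ((1 ⊕ 9) ⊗ (-2 ⊕ 3))) gives -2.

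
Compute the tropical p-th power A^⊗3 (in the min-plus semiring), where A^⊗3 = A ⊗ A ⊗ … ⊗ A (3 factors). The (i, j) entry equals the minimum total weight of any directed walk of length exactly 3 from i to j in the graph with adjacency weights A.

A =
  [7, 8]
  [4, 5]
A^⊗3 =
  [17, 18]
  [14, 15]

Each entry (A^⊗3)_ij equals the minimum over all length-3 walks i = v_0 → v_1 → … → v_3 = j of Σ_t A[v_t][v_{t+1}]. For example, for (i, j) = (0, 1) we minimise over 4 possible intermediate vertex sequences; the minimum is 18, attained along the walk 0 → 1 → 1 → 1.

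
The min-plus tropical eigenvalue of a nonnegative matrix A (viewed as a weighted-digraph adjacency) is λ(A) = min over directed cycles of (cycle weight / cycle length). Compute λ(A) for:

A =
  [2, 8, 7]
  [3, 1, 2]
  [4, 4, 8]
λ(A) = 1

Enumerate directed cycles and compute their means (weight / length). Sample:
  cycle 0 → 0: weight = 2, length = 1, mean = 2/1 ≈ 2.000
  cycle 1 → 1: weight = 1, length = 1, mean = 1/1 ≈ 1.000
  cycle 2 → 2: weight = 8, length = 1, mean = 8/1 ≈ 8.000
  cycle 0 → 1 → 0: weight = 11, length = 2, mean = 11/2 ≈ 5.500
  cycle 0 → 2 → 0: weight = 11, length = 2, mean = 11/2 ≈ 5.500
  cycle 1 → 0 → 1: weight = 11, length = 2, mean = 11/2 ≈ 5.500
Minimum mean = 1.000, attained e.g. along the cycle 1 → 1 with weight 1 and length 1. So λ(A) = 1/1 = 1.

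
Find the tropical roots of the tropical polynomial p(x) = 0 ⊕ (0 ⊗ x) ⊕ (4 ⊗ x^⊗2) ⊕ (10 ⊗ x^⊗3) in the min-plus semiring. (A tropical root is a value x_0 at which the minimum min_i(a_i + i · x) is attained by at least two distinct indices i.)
Roots: {-6, -4, 0}

Each tropical root is a break point of the lower envelope of the lines y = a_i + i · x (there are 4 lines, with slopes 0, 1, ..., 3). Only the lines that attain the minimum somewhere contribute to roots; other lines are dominated. Here the surviving (envelope) indices are i = 3, i = 2, i = 1, i = 0.
Intersections between consecutive envelope lines give the roots: for adjacent envelope indices i < j the intersection is x = (a_i − a_j) / (j − i). Reading off the sorted break points: {-6, -4, 0}.
Verification: at each break x_0, at least two indices attain the minimum of min_i(a_i + i · x_0).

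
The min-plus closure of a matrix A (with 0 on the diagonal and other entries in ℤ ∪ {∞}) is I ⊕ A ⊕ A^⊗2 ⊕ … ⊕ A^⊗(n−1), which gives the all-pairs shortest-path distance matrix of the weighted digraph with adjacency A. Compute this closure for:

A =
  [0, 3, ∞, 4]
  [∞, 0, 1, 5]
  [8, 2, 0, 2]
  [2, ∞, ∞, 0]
Closure =
  [0, 3, 4, 4]
  [5, 0, 1, 3]
  [4, 2, 0, 2]
  [2, 5, 6, 0]

This is the Floyd-Warshall all-pairs shortest-path computation. For each intermediate vertex k = 0, 1, …, 3, update dist[i][j] ← min(dist[i][j], dist[i][k] + dist[k][j]). The final matrix gives, for each (i, j), the minimum total weight of any directed path from i to j (possibly empty when i = j).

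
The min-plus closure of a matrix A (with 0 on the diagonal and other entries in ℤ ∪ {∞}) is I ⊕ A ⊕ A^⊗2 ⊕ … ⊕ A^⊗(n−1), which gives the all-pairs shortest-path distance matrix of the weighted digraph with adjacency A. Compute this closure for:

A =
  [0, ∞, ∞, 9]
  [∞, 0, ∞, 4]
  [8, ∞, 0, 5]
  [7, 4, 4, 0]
Closure =
  [0, 13, 13, 9]
  [11, 0, 8, 4]
  [8, 9, 0, 5]
  [7, 4, 4, 0]

This is the Floyd-Warshall all-pairs shortest-path computation. For each intermediate vertex k = 0, 1, …, 3, update dist[i][j] ← min(dist[i][j], dist[i][k] + dist[k][j]). The final matrix gives, for each (i, j), the minimum total weight of any directed path from i to j (possibly empty when i = j).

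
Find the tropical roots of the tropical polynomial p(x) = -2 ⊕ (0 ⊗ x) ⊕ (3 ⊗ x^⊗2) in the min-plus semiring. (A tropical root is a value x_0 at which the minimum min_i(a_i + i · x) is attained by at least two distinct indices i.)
Roots: {-3, -2}

Each tropical root is a break point of the lower envelope of the lines y = a_i + i · x (there are 3 lines, with slopes 0, 1, ..., 2). Only the lines that attain the minimum somewhere contribute to roots; other lines are dominated. Here the surviving (envelope) indices are i = 2, i = 1, i = 0.
Intersections between consecutive envelope lines give the roots: for adjacent envelope indices i < j the intersection is x = (a_i − a_j) / (j − i). Reading off the sorted break points: {-3, -2}.
Verification: at each break x_0, at least two indices attain the minimum of min_i(a_i + i · x_0).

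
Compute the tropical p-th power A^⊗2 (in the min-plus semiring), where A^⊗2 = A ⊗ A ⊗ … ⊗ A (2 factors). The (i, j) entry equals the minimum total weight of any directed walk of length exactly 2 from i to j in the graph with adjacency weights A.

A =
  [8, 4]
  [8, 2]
A^⊗2 =
  [12, 6]
  [10, 4]

Each entry (A^⊗2)_ij equals the minimum over all length-2 walks i = v_0 → v_1 → … → v_2 = j of Σ_t A[v_t][v_{t+1}]. For example, for (i, j) = (0, 1) we minimise over 2 possible intermediate vertex sequences; the minimum is 6, attained along the walk 0 → 1 → 1.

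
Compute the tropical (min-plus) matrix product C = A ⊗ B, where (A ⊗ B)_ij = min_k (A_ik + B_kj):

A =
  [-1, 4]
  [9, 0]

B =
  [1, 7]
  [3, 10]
A ⊗ B =
  [0, 6]
  [3, 10]

Apply the min-plus product entry-by-entry:
  C[0][0] = min over k of (A[0][0] + B[0][0] = -1 + 1 = 0, A[0][1] + B[1][0] = 4 + 3 = 7) = 0 (attained at k = 0)
  C[0][1] = min over k of (A[0][0] + B[0][1] = -1 + 7 = 6, A[0][1] + B[1][1] = 4 + 10 = 14) = 6 (attained at k = 0)
  C[1][0] = min over k of (A[1][0] + B[0][0] = 9 + 1 = 10, A[1][1] + B[1][0] = 0 + 3 = 3) = 3 (attained at k = 1)
  C[1][1] = min over k of (A[1][0] + B[0][1] = 9 + 7 = 16, A[1][1] + B[1][1] = 0 + 10 = 10) = 10 (attained at k = 1)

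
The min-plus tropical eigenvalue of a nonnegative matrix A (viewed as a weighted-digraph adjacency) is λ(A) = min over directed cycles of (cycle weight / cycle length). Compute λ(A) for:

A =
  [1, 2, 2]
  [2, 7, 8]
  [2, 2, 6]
λ(A) = 1

Enumerate directed cycles and compute their means (weight / length). Sample:
  cycle 0 → 0: weight = 1, length = 1, mean = 1/1 ≈ 1.000
  cycle 1 → 1: weight = 7, length = 1, mean = 7/1 ≈ 7.000
  cycle 2 → 2: weight = 6, length = 1, mean = 6/1 ≈ 6.000
  cycle 0 → 1 → 0: weight = 4, length = 2, mean = 4/2 ≈ 2.000
  cycle 0 → 2 → 0: weight = 4, length = 2, mean = 4/2 ≈ 2.000
  cycle 1 → 0 → 1: weight = 4, length = 2, mean = 4/2 ≈ 2.000
Minimum mean = 1.000, attained e.g. along the cycle 0 → 0 with weight 1 and length 1. So λ(A) = 1/1 = 1.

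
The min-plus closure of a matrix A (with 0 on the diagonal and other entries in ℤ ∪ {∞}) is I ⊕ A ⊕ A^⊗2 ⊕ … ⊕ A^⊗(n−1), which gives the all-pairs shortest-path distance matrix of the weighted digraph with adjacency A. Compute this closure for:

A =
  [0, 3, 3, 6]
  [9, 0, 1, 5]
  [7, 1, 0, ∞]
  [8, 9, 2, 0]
Closure =
  [0, 3, 3, 6]
  [8, 0, 1, 5]
  [7, 1, 0, 6]
  [8, 3, 2, 0]

This is the Floyd-Warshall all-pairs shortest-path computation. For each intermediate vertex k = 0, 1, …, 3, update dist[i][j] ← min(dist[i][j], dist[i][k] + dist[k][j]). The final matrix gives, for each (i, j), the minimum total weight of any directed path from i to j (possibly empty when i = j).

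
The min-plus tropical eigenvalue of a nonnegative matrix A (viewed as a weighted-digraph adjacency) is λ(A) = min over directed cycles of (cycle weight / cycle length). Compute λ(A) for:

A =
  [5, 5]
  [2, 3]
λ(A) = 3

Enumerate directed cycles and compute their means (weight / length). Sample:
  cycle 0 → 0: weight = 5, length = 1, mean = 5/1 ≈ 5.000
  cycle 1 → 1: weight = 3, length = 1, mean = 3/1 ≈ 3.000
  cycle 0 → 1 → 0: weight = 7, length = 2, mean = 7/2 ≈ 3.500
  cycle 1 → 0 → 1: weight = 7, length = 2, mean = 7/2 ≈ 3.500
Minimum mean = 3.000, attained e.g. along the cycle 1 → 1 with weight 3 and length 1. So λ(A) = 3/1 = 3.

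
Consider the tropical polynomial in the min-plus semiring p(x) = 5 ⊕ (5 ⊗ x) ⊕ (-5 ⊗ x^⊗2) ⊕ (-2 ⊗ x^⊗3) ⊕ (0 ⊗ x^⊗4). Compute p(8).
p(8) = 5

A tropical monomial a ⊗ x^⊗i evaluates to a + i · x. Evaluating each term at x = 8:
  Term 0 contributes 5 + 0 · 8 = 5
  Term 1 contributes 5 + 1 · 8 = 13
  Term 2 contributes -5 + 2 · 8 = 11
  Term 3 contributes -2 + 3 · 8 = 22
  Term 4 contributes 0 + 4 · 8 = 32
p(8) = ⊕ of these = min[5, 13, 11, 22, 32] = 5.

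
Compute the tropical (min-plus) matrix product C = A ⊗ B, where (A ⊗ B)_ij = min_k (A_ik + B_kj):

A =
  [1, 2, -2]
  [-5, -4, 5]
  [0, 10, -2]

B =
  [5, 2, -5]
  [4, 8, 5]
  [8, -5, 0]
A ⊗ B =
  [6, -7, -4]
  [0, -3, -10]
  [5, -7, -5]

Apply the min-plus product entry-by-entry:
  C[0][0] = min over k of (A[0][0] + B[0][0] = 1 + 5 = 6, A[0][1] + B[1][0] = 2 + 4 = 6, A[0][2] + B[2][0] = -2 + 8 = 6) = 6 (attained at k = 0)
  C[0][1] = min over k of (A[0][0] + B[0][1] = 1 + 2 = 3, A[0][1] + B[1][1] = 2 + 8 = 10, A[0][2] + B[2][1] = -2 + -5 = -7) = -7 (attained at k = 2)
  C[0][2] = min over k of (A[0][0] + B[0][2] = 1 + -5 = -4, A[0][1] + B[1][2] = 2 + 5 = 7, A[0][2] + B[2][2] = -2 + 0 = -2) = -4 (attained at k = 0)
  C[1][0] = min over k of (A[1][0] + B[0][0] = -5 + 5 = 0, A[1][1] + B[1][0] = -4 + 4 = 0, A[1][2] + B[2][0] = 5 + 8 = 13) = 0 (attained at k = 0)
  C[1][1] = min over k of (A[1][0] + B[0][1] = -5 + 2 = -3, A[1][1] + B[1][1] = -4 + 8 = 4, A[1][2] + B[2][1] = 5 + -5 = 0) = -3 (attained at k = 0)
  C[1][2] = min over k of (A[1][0] + B[0][2] = -5 + -5 = -10, A[1][1] + B[1][2] = -4 + 5 = 1, A[1][2] + B[2][2] = 5 + 0 = 5) = -10 (attained at k = 0)
  C[2][0] = min over k of (A[2][0] + B[0][0] = 0 + 5 = 5, A[2][1] + B[1][0] = 10 + 4 = 14, A[2][2] + B[2][0] = -2 + 8 = 6) = 5 (attained at k = 0)
  C[2][1] = min over k of (A[2][0] + B[0][1] = 0 + 2 = 2, A[2][1] + B[1][1] = 10 + 8 = 18, A[2][2] + B[2][1] = -2 + -5 = -7) = -7 (attained at k = 2)
  C[2][2] = min over k of (A[2][0] + B[0][2] = 0 + -5 = -5, A[2][1] + B[1][2] = 10 + 5 = 15, A[2][2] + B[2][2] = -2 + 0 = -2) = -5 (attained at k = 0)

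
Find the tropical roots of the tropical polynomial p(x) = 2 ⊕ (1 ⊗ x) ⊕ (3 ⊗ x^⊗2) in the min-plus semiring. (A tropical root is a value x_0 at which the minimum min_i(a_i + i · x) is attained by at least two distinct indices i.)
Roots: {-2, 1}

Each tropical root is a break point of the lower envelope of the lines y = a_i + i · x (there are 3 lines, with slopes 0, 1, ..., 2). Only the lines that attain the minimum somewhere contribute to roots; other lines are dominated. Here the surviving (envelope) indices are i = 2, i = 1, i = 0.
Intersections between consecutive envelope lines give the roots: for adjacent envelope indices i < j the intersection is x = (a_i − a_j) / (j − i). Reading off the sorted break points: {-2, 1}.
Verification: at each break x_0, at least two indices attain the minimum of min_i(a_i + i · x_0).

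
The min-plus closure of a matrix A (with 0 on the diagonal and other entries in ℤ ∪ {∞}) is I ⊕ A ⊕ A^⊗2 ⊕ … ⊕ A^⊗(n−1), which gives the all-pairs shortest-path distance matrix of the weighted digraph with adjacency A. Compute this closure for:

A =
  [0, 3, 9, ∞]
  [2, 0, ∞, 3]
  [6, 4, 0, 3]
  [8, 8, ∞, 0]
Closure =
  [0, 3, 9, 6]
  [2, 0, 11, 3]
  [6, 4, 0, 3]
  [8, 8, 17, 0]

This is the Floyd-Warshall all-pairs shortest-path computation. For each intermediate vertex k = 0, 1, …, 3, update dist[i][j] ← min(dist[i][j], dist[i][k] + dist[k][j]). The final matrix gives, for each (i, j), the minimum total weight of any directed path from i to j (possibly empty when i = j).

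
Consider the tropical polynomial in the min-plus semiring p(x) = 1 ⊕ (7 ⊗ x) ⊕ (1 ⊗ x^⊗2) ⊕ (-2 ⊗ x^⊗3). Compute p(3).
p(3) = 1

A tropical monomial a ⊗ x^⊗i evaluates to a + i · x. Evaluating each term at x = 3:
  Term 0 contributes 1 + 0 · 3 = 1
  Term 1 contributes 7 + 1 · 3 = 10
  Term 2 contributes 1 + 2 · 3 = 7
  Term 3 contributes -2 + 3 · 3 = 7
p(3) = ⊕ of these = min[1, 10, 7, 7] = 1.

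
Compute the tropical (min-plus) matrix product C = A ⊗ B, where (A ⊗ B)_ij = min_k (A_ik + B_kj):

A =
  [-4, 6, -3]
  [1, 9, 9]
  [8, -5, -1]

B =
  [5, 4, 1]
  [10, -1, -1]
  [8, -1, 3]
A ⊗ B =
  [1, -4, -3]
  [6, 5, 2]
  [5, -6, -6]

Apply the min-plus product entry-by-entry:
  C[0][0] = min over k of (A[0][0] + B[0][0] = -4 + 5 = 1, A[0][1] + B[1][0] = 6 + 10 = 16, A[0][2] + B[2][0] = -3 + 8 = 5) = 1 (attained at k = 0)
  C[0][1] = min over k of (A[0][0] + B[0][1] = -4 + 4 = 0, A[0][1] + B[1][1] = 6 + -1 = 5, A[0][2] + B[2][1] = -3 + -1 = -4) = -4 (attained at k = 2)
  C[0][2] = min over k of (A[0][0] + B[0][2] = -4 + 1 = -3, A[0][1] + B[1][2] = 6 + -1 = 5, A[0][2] + B[2][2] = -3 + 3 = 0) = -3 (attained at k = 0)
  C[1][0] = min over k of (A[1][0] + B[0][0] = 1 + 5 = 6, A[1][1] + B[1][0] = 9 + 10 = 19, A[1][2] + B[2][0] = 9 + 8 = 17) = 6 (attained at k = 0)
  C[1][1] = min over k of (A[1][0] + B[0][1] = 1 + 4 = 5, A[1][1] + B[1][1] = 9 + -1 = 8, A[1][2] + B[2][1] = 9 + -1 = 8) = 5 (attained at k = 0)
  C[1][2] = min over k of (A[1][0] + B[0][2] = 1 + 1 = 2, A[1][1] + B[1][2] = 9 + -1 = 8, A[1][2] + B[2][2] = 9 + 3 = 12) = 2 (attained at k = 0)
  C[2][0] = min over k of (A[2][0] + B[0][0] = 8 + 5 = 13, A[2][1] + B[1][0] = -5 + 10 = 5, A[2][2] + B[2][0] = -1 + 8 = 7) = 5 (attained at k = 1)
  C[2][1] = min over k of (A[2][0] + B[0][1] = 8 + 4 = 12, A[2][1] + B[1][1] = -5 + -1 = -6, A[2][2] + B[2][1] = -1 + -1 = -2) = -6 (attained at k = 1)
  C[2][2] = min over k of (A[2][0] + B[0][2] = 8 + 1 = 9, A[2][1] + B[1][2] = -5 + -1 = -6, A[2][2] + B[2][2] = -1 + 3 = 2) = -6 (attained at k = 1)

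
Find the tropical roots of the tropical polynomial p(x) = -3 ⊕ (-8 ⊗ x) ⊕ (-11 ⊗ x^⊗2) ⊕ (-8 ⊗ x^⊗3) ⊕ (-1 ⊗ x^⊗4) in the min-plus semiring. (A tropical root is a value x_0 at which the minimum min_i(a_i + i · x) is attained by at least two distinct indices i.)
Roots: {-7, -3, 3, 5}

Each tropical root is a break point of the lower envelope of the lines y = a_i + i · x (there are 5 lines, with slopes 0, 1, ..., 4). Only the lines that attain the minimum somewhere contribute to roots; other lines are dominated. Here the surviving (envelope) indices are i = 4, i = 3, i = 2, i = 1, i = 0.
Intersections between consecutive envelope lines give the roots: for adjacent envelope indices i < j the intersection is x = (a_i − a_j) / (j − i). Reading off the sorted break points: {-7, -3, 3, 5}.
Verification: at each break x_0, at least two indices attain the minimum of min_i(a_i + i · x_0).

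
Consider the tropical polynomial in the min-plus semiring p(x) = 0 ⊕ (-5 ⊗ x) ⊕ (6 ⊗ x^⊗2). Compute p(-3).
p(-3) = -8

A tropical monomial a ⊗ x^⊗i evaluates to a + i · x. Evaluating each term at x = -3:
  Term 0 contributes 0 + 0 · -3 = 0
  Term 1 contributes -5 + 1 · -3 = -8
  Term 2 contributes 6 + 2 · -3 = 0
p(-3) = ⊕ of these = min[0, -8, 0] = -8.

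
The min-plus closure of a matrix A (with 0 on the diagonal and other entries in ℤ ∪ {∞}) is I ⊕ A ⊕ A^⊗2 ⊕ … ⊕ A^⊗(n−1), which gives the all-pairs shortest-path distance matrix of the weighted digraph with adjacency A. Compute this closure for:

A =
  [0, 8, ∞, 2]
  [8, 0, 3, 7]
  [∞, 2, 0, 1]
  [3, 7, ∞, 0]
Closure =
  [0, 8, 11, 2]
  [7, 0, 3, 4]
  [4, 2, 0, 1]
  [3, 7, 10, 0]

This is the Floyd-Warshall all-pairs shortest-path computation. For each intermediate vertex k = 0, 1, …, 3, update dist[i][j] ← min(dist[i][j], dist[i][k] + dist[k][j]). The final matrix gives, for each (i, j), the minimum total weight of any directed path from i to j (possibly empty when i = j).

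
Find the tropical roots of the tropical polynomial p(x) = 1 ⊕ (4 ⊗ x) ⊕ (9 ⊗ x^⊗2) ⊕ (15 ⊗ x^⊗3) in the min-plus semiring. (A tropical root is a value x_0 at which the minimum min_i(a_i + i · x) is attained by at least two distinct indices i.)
Roots: {-6, -5, -3}

Each tropical root is a break point of the lower envelope of the lines y = a_i + i · x (there are 4 lines, with slopes 0, 1, ..., 3). Only the lines that attain the minimum somewhere contribute to roots; other lines are dominated. Here the surviving (envelope) indices are i = 3, i = 2, i = 1, i = 0.
Intersections between consecutive envelope lines give the roots: for adjacent envelope indices i < j the intersection is x = (a_i − a_j) / (j − i). Reading off the sorted break points: {-6, -5, -3}.
Verification: at each break x_0, at least two indices attain the minimum of min_i(a_i + i · x_0).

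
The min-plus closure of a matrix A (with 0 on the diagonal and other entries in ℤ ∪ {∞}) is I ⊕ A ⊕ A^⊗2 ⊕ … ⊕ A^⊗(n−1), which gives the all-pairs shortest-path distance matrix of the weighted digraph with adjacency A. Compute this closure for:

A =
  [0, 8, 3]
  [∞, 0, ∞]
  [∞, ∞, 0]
Closure =
  [0, 8, 3]
  [∞, 0, ∞]
  [∞, ∞, 0]

This is the Floyd-Warshall all-pairs shortest-path computation. For each intermediate vertex k = 0, 1, …, 2, update dist[i][j] ← min(dist[i][j], dist[i][k] + dist[k][j]). The final matrix gives, for each (i, j), the minimum total weight of any directed path from i to j (possibly empty when i = j).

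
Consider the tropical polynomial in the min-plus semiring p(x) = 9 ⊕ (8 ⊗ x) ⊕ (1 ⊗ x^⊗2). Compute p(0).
p(0) = 1

A tropical monomial a ⊗ x^⊗i evaluates to a + i · x. Evaluating each term at x = 0:
  Term 0 contributes 9 + 0 · 0 = 9
  Term 1 contributes 8 + 1 · 0 = 8
  Term 2 contributes 1 + 2 · 0 = 1
p(0) = ⊕ of these = min[9, 8, 1] = 1.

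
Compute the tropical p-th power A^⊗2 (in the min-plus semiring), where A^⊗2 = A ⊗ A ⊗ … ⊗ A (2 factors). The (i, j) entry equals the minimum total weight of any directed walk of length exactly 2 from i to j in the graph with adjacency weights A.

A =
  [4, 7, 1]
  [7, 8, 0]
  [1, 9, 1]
A^⊗2 =
  [2, 10, 2]
  [1, 9, 1]
  [2, 8, 2]

Each entry (A^⊗2)_ij equals the minimum over all length-2 walks i = v_0 → v_1 → … → v_2 = j of Σ_t A[v_t][v_{t+1}]. For example, for (i, j) = (0, 2) we minimise over 3 possible intermediate vertex sequences; the minimum is 2, attained along the walk 0 → 2 → 2.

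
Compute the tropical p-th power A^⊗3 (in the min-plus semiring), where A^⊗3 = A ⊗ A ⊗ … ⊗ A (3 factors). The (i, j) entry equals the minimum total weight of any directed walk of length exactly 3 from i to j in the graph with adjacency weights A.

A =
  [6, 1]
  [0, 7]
A^⊗3 =
  [7, 2]
  [1, 7]

Each entry (A^⊗3)_ij equals the minimum over all length-3 walks i = v_0 → v_1 → … → v_3 = j of Σ_t A[v_t][v_{t+1}]. For example, for (i, j) = (0, 1) we minimise over 4 possible intermediate vertex sequences; the minimum is 2, attained along the walk 0 → 1 → 0 → 1.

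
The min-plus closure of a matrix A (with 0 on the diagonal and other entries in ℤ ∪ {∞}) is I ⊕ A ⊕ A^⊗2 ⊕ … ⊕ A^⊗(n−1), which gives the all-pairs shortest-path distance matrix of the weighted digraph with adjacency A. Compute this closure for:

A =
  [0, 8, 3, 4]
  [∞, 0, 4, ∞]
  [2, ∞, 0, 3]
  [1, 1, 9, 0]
Closure =
  [0, 5, 3, 4]
  [6, 0, 4, 7]
  [2, 4, 0, 3]
  [1, 1, 4, 0]

This is the Floyd-Warshall all-pairs shortest-path computation. For each intermediate vertex k = 0, 1, …, 3, update dist[i][j] ← min(dist[i][j], dist[i][k] + dist[k][j]). The final matrix gives, for each (i, j), the minimum total weight of any directed path from i to j (possibly empty when i = j).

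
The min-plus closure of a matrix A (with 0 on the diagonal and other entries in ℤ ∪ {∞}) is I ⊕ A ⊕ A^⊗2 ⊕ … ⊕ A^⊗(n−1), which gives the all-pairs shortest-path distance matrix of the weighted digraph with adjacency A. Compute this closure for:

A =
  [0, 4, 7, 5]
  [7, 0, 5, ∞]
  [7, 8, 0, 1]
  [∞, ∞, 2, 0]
Closure =
  [0, 4, 7, 5]
  [7, 0, 5, 6]
  [7, 8, 0, 1]
  [9, 10, 2, 0]

This is the Floyd-Warshall all-pairs shortest-path computation. For each intermediate vertex k = 0, 1, …, 3, update dist[i][j] ← min(dist[i][j], dist[i][k] + dist[k][j]). The final matrix gives, for each (i, j), the minimum total weight of any directed path from i to j (possibly empty when i = j).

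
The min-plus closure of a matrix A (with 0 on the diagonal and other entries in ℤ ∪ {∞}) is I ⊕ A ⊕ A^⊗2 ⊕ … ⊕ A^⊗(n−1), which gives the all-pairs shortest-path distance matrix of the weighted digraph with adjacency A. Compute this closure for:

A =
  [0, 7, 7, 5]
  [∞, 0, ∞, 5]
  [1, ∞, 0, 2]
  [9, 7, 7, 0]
Closure =
  [0, 7, 7, 5]
  [13, 0, 12, 5]
  [1, 8, 0, 2]
  [8, 7, 7, 0]

This is the Floyd-Warshall all-pairs shortest-path computation. For each intermediate vertex k = 0, 1, …, 3, update dist[i][j] ← min(dist[i][j], dist[i][k] + dist[k][j]). The final matrix gives, for each (i, j), the minimum total weight of any directed path from i to j (possibly empty when i = j).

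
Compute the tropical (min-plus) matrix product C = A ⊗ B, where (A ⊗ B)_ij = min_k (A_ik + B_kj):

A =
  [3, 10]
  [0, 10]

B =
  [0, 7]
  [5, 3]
A ⊗ B =
  [3, 10]
  [0, 7]

Apply the min-plus product entry-by-entry:
  C[0][0] = min over k of (A[0][0] + B[0][0] = 3 + 0 = 3, A[0][1] + B[1][0] = 10 + 5 = 15) = 3 (attained at k = 0)
  C[0][1] = min over k of (A[0][0] + B[0][1] = 3 + 7 = 10, A[0][1] + B[1][1] = 10 + 3 = 13) = 10 (attained at k = 0)
  C[1][0] = min over k of (A[1][0] + B[0][0] = 0 + 0 = 0, A[1][1] + B[1][0] = 10 + 5 = 15) = 0 (attained at k = 0)
  C[1][1] = min over k of (A[1][0] + B[0][1] = 0 + 7 = 7, A[1][1] + B[1][1] = 10 + 3 = 13) = 7 (attained at k = 0)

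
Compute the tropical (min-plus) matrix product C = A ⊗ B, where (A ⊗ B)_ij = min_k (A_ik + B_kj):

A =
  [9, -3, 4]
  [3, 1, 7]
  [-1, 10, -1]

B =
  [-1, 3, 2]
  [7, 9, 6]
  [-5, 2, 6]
A ⊗ B =
  [-1, 6, 3]
  [2, 6, 5]
  [-6, 1, 1]

Apply the min-plus product entry-by-entry:
  C[0][0] = min over k of (A[0][0] + B[0][0] = 9 + -1 = 8, A[0][1] + B[1][0] = -3 + 7 = 4, A[0][2] + B[2][0] = 4 + -5 = -1) = -1 (attained at k = 2)
  C[0][1] = min over k of (A[0][0] + B[0][1] = 9 + 3 = 12, A[0][1] + B[1][1] = -3 + 9 = 6, A[0][2] + B[2][1] = 4 + 2 = 6) = 6 (attained at k = 1)
  C[0][2] = min over k of (A[0][0] + B[0][2] = 9 + 2 = 11, A[0][1] + B[1][2] = -3 + 6 = 3, A[0][2] + B[2][2] = 4 + 6 = 10) = 3 (attained at k = 1)
  C[1][0] = min over k of (A[1][0] + B[0][0] = 3 + -1 = 2, A[1][1] + B[1][0] = 1 + 7 = 8, A[1][2] + B[2][0] = 7 + -5 = 2) = 2 (attained at k = 0)
  C[1][1] = min over k of (A[1][0] + B[0][1] = 3 + 3 = 6, A[1][1] + B[1][1] = 1 + 9 = 10, A[1][2] + B[2][1] = 7 + 2 = 9) = 6 (attained at k = 0)
  C[1][2] = min over k of (A[1][0] + B[0][2] = 3 + 2 = 5, A[1][1] + B[1][2] = 1 + 6 = 7, A[1][2] + B[2][2] = 7 + 6 = 13) = 5 (attained at k = 0)
  C[2][0] = min over k of (A[2][0] + B[0][0] = -1 + -1 = -2, A[2][1] + B[1][0] = 10 + 7 = 17, A[2][2] + B[2][0] = -1 + -5 = -6) = -6 (attained at k = 2)
  C[2][1] = min over k of (A[2][0] + B[0][1] = -1 + 3 = 2, A[2][1] + B[1][1] = 10 + 9 = 19, A[2][2] + B[2][1] = -1 + 2 = 1) = 1 (attained at k = 2)
  C[2][2] = min over k of (A[2][0] + B[0][2] = -1 + 2 = 1, A[2][1] + B[1][2] = 10 + 6 = 16, A[2][2] + B[2][2] = -1 + 6 = 5) = 1 (attained at k = 0)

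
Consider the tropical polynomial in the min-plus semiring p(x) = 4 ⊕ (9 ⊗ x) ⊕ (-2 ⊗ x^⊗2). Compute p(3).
p(3) = 4

A tropical monomial a ⊗ x^⊗i evaluates to a + i · x. Evaluating each term at x = 3:
  Term 0 contributes 4 + 0 · 3 = 4
  Term 1 contributes 9 + 1 · 3 = 12
  Term 2 contributes -2 + 2 · 3 = 4
p(3) = ⊕ of these = min[4, 12, 4] = 4.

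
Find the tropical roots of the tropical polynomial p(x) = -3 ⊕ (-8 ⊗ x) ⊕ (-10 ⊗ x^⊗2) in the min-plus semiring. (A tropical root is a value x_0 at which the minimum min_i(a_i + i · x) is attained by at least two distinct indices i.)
Roots: {2, 5}

Each tropical root is a break point of the lower envelope of the lines y = a_i + i · x (there are 3 lines, with slopes 0, 1, ..., 2). Only the lines that attain the minimum somewhere contribute to roots; other lines are dominated. Here the surviving (envelope) indices are i = 2, i = 1, i = 0.
Intersections between consecutive envelope lines give the roots: for adjacent envelope indices i < j the intersection is x = (a_i − a_j) / (j − i). Reading off the sorted break points: {2, 5}.
Verification: at each break x_0, at least two indices attain the minimum of min_i(a_i + i · x_0).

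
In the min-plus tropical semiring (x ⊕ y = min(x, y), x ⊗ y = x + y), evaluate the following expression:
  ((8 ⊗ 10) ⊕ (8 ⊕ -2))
((8 ⊗ 10) ⊕ (8 ⊕ -2)) = -2

Expand innermost to outermost. Recall ⊕ takes the minimum of its arguments and ⊗ takes their sum. Working out the expression ((8 ⊗ 10) ⊕ (8 ⊕ -2)) gives -2.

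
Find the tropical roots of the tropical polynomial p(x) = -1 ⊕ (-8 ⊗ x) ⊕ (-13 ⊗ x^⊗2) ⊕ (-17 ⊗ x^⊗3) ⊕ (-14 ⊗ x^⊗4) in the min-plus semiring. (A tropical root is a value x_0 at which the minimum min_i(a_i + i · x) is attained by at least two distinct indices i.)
Roots: {-3, 4, 5, 7}

Each tropical root is a break point of the lower envelope of the lines y = a_i + i · x (there are 5 lines, with slopes 0, 1, ..., 4). Only the lines that attain the minimum somewhere contribute to roots; other lines are dominated. Here the surviving (envelope) indices are i = 4, i = 3, i = 2, i = 1, i = 0.
Intersections between consecutive envelope lines give the roots: for adjacent envelope indices i < j the intersection is x = (a_i − a_j) / (j − i). Reading off the sorted break points: {-3, 4, 5, 7}.
Verification: at each break x_0, at least two indices attain the minimum of min_i(a_i + i · x_0).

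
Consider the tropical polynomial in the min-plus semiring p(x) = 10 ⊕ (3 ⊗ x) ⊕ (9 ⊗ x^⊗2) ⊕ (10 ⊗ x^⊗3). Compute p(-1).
p(-1) = 2

A tropical monomial a ⊗ x^⊗i evaluates to a + i · x. Evaluating each term at x = -1:
  Term 0 contributes 10 + 0 · -1 = 10
  Term 1 contributes 3 + 1 · -1 = 2
  Term 2 contributes 9 + 2 · -1 = 7
  Term 3 contributes 10 + 3 · -1 = 7
p(-1) = ⊕ of these = min[10, 2, 7, 7] = 2.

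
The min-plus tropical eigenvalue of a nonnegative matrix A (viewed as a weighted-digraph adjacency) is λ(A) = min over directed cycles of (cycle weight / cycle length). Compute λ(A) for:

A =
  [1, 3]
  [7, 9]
λ(A) = 1

Enumerate directed cycles and compute their means (weight / length). Sample:
  cycle 0 → 0: weight = 1, length = 1, mean = 1/1 ≈ 1.000
  cycle 1 → 1: weight = 9, length = 1, mean = 9/1 ≈ 9.000
  cycle 0 → 1 → 0: weight = 10, length = 2, mean = 10/2 ≈ 5.000
  cycle 1 → 0 → 1: weight = 10, length = 2, mean = 10/2 ≈ 5.000
Minimum mean = 1.000, attained e.g. along the cycle 0 → 0 with weight 1 and length 1. So λ(A) = 1/1 = 1.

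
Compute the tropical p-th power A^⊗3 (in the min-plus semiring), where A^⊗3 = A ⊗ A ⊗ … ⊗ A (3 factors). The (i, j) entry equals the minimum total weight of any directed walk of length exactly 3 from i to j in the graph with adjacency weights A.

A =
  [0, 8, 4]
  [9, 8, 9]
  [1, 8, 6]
A^⊗3 =
  [0, 8, 4]
  [9, 17, 13]
  [1, 9, 5]

Each entry (A^⊗3)_ij equals the minimum over all length-3 walks i = v_0 → v_1 → … → v_3 = j of Σ_t A[v_t][v_{t+1}]. For example, for (i, j) = (0, 2) we minimise over 9 possible intermediate vertex sequences; the minimum is 4, attained along the walk 0 → 0 → 0 → 2.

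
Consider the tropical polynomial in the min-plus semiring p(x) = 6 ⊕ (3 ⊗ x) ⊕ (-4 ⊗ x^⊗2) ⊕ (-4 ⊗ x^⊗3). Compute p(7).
p(7) = 6

A tropical monomial a ⊗ x^⊗i evaluates to a + i · x. Evaluating each term at x = 7:
  Term 0 contributes 6 + 0 · 7 = 6
  Term 1 contributes 3 + 1 · 7 = 10
  Term 2 contributes -4 + 2 · 7 = 10
  Term 3 contributes -4 + 3 · 7 = 17
p(7) = ⊕ of these = min[6, 10, 10, 17] = 6.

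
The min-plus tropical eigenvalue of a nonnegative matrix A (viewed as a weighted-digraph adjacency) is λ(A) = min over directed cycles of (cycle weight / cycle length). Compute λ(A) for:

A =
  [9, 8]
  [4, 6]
λ(A) = 6

Enumerate directed cycles and compute their means (weight / length). Sample:
  cycle 0 → 0: weight = 9, length = 1, mean = 9/1 ≈ 9.000
  cycle 1 → 1: weight = 6, length = 1, mean = 6/1 ≈ 6.000
  cycle 0 → 1 → 0: weight = 12, length = 2, mean = 12/2 ≈ 6.000
  cycle 1 → 0 → 1: weight = 12, length = 2, mean = 12/2 ≈ 6.000
Minimum mean = 6.000, attained e.g. along the cycle 1 → 1 with weight 6 and length 1. So λ(A) = 6/1 = 6.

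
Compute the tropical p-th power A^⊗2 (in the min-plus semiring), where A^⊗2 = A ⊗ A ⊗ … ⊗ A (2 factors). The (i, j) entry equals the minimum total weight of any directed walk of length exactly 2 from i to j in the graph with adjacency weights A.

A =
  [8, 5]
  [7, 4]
A^⊗2 =
  [12, 9]
  [11, 8]

Each entry (A^⊗2)_ij equals the minimum over all length-2 walks i = v_0 → v_1 → … → v_2 = j of Σ_t A[v_t][v_{t+1}]. For example, for (i, j) = (0, 1) we minimise over 2 possible intermediate vertex sequences; the minimum is 9, attained along the walk 0 → 1 → 1.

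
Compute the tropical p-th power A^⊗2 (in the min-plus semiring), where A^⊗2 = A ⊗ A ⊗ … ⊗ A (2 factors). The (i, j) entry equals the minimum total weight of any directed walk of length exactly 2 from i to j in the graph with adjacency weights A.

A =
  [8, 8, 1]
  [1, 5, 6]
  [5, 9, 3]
A^⊗2 =
  [6, 10, 4]
  [6, 9, 2]
  [8, 12, 6]

Each entry (A^⊗2)_ij equals the minimum over all length-2 walks i = v_0 → v_1 → … → v_2 = j of Σ_t A[v_t][v_{t+1}]. For example, for (i, j) = (0, 2) we minimise over 3 possible intermediate vertex sequences; the minimum is 4, attained along the walk 0 → 2 → 2.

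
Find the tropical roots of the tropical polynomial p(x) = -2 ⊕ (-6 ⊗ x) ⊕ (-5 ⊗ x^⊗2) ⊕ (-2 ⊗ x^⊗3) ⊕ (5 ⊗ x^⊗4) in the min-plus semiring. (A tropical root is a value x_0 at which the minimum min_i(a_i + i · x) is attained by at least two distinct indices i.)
Roots: {-7, -3, -1, 4}

Each tropical root is a break point of the lower envelope of the lines y = a_i + i · x (there are 5 lines, with slopes 0, 1, ..., 4). Only the lines that attain the minimum somewhere contribute to roots; other lines are dominated. Here the surviving (envelope) indices are i = 4, i = 3, i = 2, i = 1, i = 0.
Intersections between consecutive envelope lines give the roots: for adjacent envelope indices i < j the intersection is x = (a_i − a_j) / (j − i). Reading off the sorted break points: {-7, -3, -1, 4}.
Verification: at each break x_0, at least two indices attain the minimum of min_i(a_i + i · x_0).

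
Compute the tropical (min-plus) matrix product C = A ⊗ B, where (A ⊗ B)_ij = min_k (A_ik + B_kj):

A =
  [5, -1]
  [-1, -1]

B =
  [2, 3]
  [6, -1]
A ⊗ B =
  [5, -2]
  [1, -2]

Apply the min-plus product entry-by-entry:
  C[0][0] = min over k of (A[0][0] + B[0][0] = 5 + 2 = 7, A[0][1] + B[1][0] = -1 + 6 = 5) = 5 (attained at k = 1)
  C[0][1] = min over k of (A[0][0] + B[0][1] = 5 + 3 = 8, A[0][1] + B[1][1] = -1 + -1 = -2) = -2 (attained at k = 1)
  C[1][0] = min over k of (A[1][0] + B[0][0] = -1 + 2 = 1, A[1][1] + B[1][0] = -1 + 6 = 5) = 1 (attained at k = 0)
  C[1][1] = min over k of (A[1][0] + B[0][1] = -1 + 3 = 2, A[1][1] + B[1][1] = -1 + -1 = -2) = -2 (attained at k = 1)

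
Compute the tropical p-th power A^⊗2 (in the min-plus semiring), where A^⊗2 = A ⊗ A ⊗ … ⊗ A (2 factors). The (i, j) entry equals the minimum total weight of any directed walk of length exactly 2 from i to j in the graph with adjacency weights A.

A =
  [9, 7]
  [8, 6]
A^⊗2 =
  [15, 13]
  [14, 12]

Each entry (A^⊗2)_ij equals the minimum over all length-2 walks i = v_0 → v_1 → … → v_2 = j of Σ_t A[v_t][v_{t+1}]. For example, for (i, j) = (0, 1) we minimise over 2 possible intermediate vertex sequences; the minimum is 13, attained along the walk 0 → 1 → 1.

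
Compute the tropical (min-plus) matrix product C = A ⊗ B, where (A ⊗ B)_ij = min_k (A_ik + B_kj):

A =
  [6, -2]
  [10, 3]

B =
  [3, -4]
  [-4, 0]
A ⊗ B =
  [-6, -2]
  [-1, 3]

Apply the min-plus product entry-by-entry:
  C[0][0] = min over k of (A[0][0] + B[0][0] = 6 + 3 = 9, A[0][1] + B[1][0] = -2 + -4 = -6) = -6 (attained at k = 1)
  C[0][1] = min over k of (A[0][0] + B[0][1] = 6 + -4 = 2, A[0][1] + B[1][1] = -2 + 0 = -2) = -2 (attained at k = 1)
  C[1][0] = min over k of (A[1][0] + B[0][0] = 10 + 3 = 13, A[1][1] + B[1][0] = 3 + -4 = -1) = -1 (attained at k = 1)
  C[1][1] = min over k of (A[1][0] + B[0][1] = 10 + -4 = 6, A[1][1] + B[1][1] = 3 + 0 = 3) = 3 (attained at k = 1)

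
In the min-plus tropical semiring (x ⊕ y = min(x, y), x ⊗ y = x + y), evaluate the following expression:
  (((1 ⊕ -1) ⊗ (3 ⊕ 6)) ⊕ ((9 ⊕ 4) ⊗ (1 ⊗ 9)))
(((1 ⊕ -1) ⊗ (3 ⊕ 6)) ⊕ ((9 ⊕ 4) ⊗ (1 ⊗ 9))) = 2

Expand innermost to outermost. Recall ⊕ takes the minimum of its arguments and ⊗ takes their sum. Working out the expression (((1 ⊕ -1) ⊗ (3 ⊕ 6)) ⊕ ((9 ⊕ 4) ⊗ (1 ⊗ 9))) gives 2.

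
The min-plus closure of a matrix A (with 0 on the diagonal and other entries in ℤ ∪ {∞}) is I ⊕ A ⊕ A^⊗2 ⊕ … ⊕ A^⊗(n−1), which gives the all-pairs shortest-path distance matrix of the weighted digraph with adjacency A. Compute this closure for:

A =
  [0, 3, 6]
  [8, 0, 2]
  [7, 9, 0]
Closure =
  [0, 3, 5]
  [8, 0, 2]
  [7, 9, 0]

This is the Floyd-Warshall all-pairs shortest-path computation. For each intermediate vertex k = 0, 1, …, 2, update dist[i][j] ← min(dist[i][j], dist[i][k] + dist[k][j]). The final matrix gives, for each (i, j), the minimum total weight of any directed path from i to j (possibly empty when i = j).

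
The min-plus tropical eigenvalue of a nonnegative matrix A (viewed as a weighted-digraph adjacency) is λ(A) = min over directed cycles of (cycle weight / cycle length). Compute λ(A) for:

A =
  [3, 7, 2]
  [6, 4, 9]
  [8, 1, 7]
λ(A) = 3

Enumerate directed cycles and compute their means (weight / length). Sample:
  cycle 0 → 0: weight = 3, length = 1, mean = 3/1 ≈ 3.000
  cycle 1 → 1: weight = 4, length = 1, mean = 4/1 ≈ 4.000
  cycle 2 → 2: weight = 7, length = 1, mean = 7/1 ≈ 7.000
  cycle 0 → 1 → 0: weight = 13, length = 2, mean = 13/2 ≈ 6.500
  cycle 0 → 2 → 0: weight = 10, length = 2, mean = 10/2 ≈ 5.000
  cycle 1 → 0 → 1: weight = 13, length = 2, mean = 13/2 ≈ 6.500
Minimum mean = 3.000, attained e.g. along the cycle 0 → 0 with weight 3 and length 1. So λ(A) = 3/1 = 3.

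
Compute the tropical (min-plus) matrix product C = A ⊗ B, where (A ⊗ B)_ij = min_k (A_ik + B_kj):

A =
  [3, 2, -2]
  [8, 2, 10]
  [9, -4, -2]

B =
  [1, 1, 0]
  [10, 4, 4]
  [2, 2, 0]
A ⊗ B =
  [0, 0, -2]
  [9, 6, 6]
  [0, 0, -2]

Apply the min-plus product entry-by-entry:
  C[0][0] = min over k of (A[0][0] + B[0][0] = 3 + 1 = 4, A[0][1] + B[1][0] = 2 + 10 = 12, A[0][2] + B[2][0] = -2 + 2 = 0) = 0 (attained at k = 2)
  C[0][1] = min over k of (A[0][0] + B[0][1] = 3 + 1 = 4, A[0][1] + B[1][1] = 2 + 4 = 6, A[0][2] + B[2][1] = -2 + 2 = 0) = 0 (attained at k = 2)
  C[0][2] = min over k of (A[0][0] + B[0][2] = 3 + 0 = 3, A[0][1] + B[1][2] = 2 + 4 = 6, A[0][2] + B[2][2] = -2 + 0 = -2) = -2 (attained at k = 2)
  C[1][0] = min over k of (A[1][0] + B[0][0] = 8 + 1 = 9, A[1][1] + B[1][0] = 2 + 10 = 12, A[1][2] + B[2][0] = 10 + 2 = 12) = 9 (attained at k = 0)
  C[1][1] = min over k of (A[1][0] + B[0][1] = 8 + 1 = 9, A[1][1] + B[1][1] = 2 + 4 = 6, A[1][2] + B[2][1] = 10 + 2 = 12) = 6 (attained at k = 1)
  C[1][2] = min over k of (A[1][0] + B[0][2] = 8 + 0 = 8, A[1][1] + B[1][2] = 2 + 4 = 6, A[1][2] + B[2][2] = 10 + 0 = 10) = 6 (attained at k = 1)
  C[2][0] = min over k of (A[2][0] + B[0][0] = 9 + 1 = 10, A[2][1] + B[1][0] = -4 + 10 = 6, A[2][2] + B[2][0] = -2 + 2 = 0) = 0 (attained at k = 2)
  C[2][1] = min over k of (A[2][0] + B[0][1] = 9 + 1 = 10, A[2][1] + B[1][1] = -4 + 4 = 0, A[2][2] + B[2][1] = -2 + 2 = 0) = 0 (attained at k = 1)
  C[2][2] = min over k of (A[2][0] + B[0][2] = 9 + 0 = 9, A[2][1] + B[1][2] = -4 + 4 = 0, A[2][2] + B[2][2] = -2 + 0 = -2) = -2 (attained at k = 2)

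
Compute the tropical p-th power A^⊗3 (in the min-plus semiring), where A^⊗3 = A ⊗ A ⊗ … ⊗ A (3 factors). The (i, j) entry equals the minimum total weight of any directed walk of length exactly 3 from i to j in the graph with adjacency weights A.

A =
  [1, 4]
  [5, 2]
A^⊗3 =
  [3, 6]
  [7, 6]

Each entry (A^⊗3)_ij equals the minimum over all length-3 walks i = v_0 → v_1 → … → v_3 = j of Σ_t A[v_t][v_{t+1}]. For example, for (i, j) = (0, 1) we minimise over 4 possible intermediate vertex sequences; the minimum is 6, attained along the walk 0 → 0 → 0 → 1.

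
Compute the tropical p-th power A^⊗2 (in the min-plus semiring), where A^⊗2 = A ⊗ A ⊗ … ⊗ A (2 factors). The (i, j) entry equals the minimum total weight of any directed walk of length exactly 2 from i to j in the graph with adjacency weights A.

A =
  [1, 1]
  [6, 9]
A^⊗2 =
  [2, 2]
  [7, 7]

Each entry (A^⊗2)_ij equals the minimum over all length-2 walks i = v_0 → v_1 → … → v_2 = j of Σ_t A[v_t][v_{t+1}]. For example, for (i, j) = (0, 1) we minimise over 2 possible intermediate vertex sequences; the minimum is 2, attained along the walk 0 → 0 → 1.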